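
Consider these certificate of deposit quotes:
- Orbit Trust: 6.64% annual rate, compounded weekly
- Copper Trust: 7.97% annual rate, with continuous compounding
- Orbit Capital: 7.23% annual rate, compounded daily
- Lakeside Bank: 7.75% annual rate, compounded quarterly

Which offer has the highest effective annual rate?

Orbit Trust: (1 + 0.0664/52)^52 − 1 = 6.861%
Copper Trust: e^0.0797 − 1 = 8.296%
Orbit Capital: (1 + 0.0723/365)^365 − 1 = 7.497%
Lakeside Bank: (1 + 0.0775/4)^4 − 1 = 7.978%
The highest effective annual rate is Copper Trust at 8.296%.

Copper Trust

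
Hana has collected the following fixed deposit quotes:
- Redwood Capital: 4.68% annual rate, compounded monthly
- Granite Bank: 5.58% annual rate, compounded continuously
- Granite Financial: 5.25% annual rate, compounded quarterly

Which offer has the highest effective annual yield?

Redwood Capital: (1 + 0.0468/12)^12 − 1 = 4.782%
Granite Bank: e^0.0558 − 1 = 5.739%
Granite Financial: (1 + 0.0525/4)^4 − 1 = 5.354%
The highest effective annual rate is Granite Bank at 5.739%.

Granite Bank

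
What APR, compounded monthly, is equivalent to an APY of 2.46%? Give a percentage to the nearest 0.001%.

2.433%

(1 + r/12)^12 − 1 = 0.0246, so 1 + r/12 = 1.0246^(1/12).
r/12 = 0.002027, so r = 0.024327 = 2.433%.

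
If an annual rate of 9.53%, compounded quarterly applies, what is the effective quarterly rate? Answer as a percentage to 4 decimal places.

2.3825%

With a nominal annual rate compounded quarterly, the periodic rate is the nominal rate divided by 4.
i = 0.0953 / 4 = 0.0238250 = 2.3825%.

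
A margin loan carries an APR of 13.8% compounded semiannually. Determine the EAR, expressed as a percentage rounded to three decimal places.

EAR = (1 + 0.138/2)^2 − 1.
= 1.142761 − 1 = 14.276%.

14.276%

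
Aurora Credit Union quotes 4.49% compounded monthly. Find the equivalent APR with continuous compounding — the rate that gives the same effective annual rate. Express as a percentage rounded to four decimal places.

4.4816%

EAR = (1 + 0.0449/12)^12 − 1 = 0.045836.
Equivalent continuous rate: r = ln(1 + 0.045836) = 0.044816 = 4.4816%.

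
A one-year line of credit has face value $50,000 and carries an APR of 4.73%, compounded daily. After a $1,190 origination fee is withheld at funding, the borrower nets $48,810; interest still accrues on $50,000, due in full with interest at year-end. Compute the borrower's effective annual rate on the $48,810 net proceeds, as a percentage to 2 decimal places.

Amount owed after one year: 50,000 × (1 + 0.0473/365)^365 = 50,000 × 1.048433 = $52,421.66.
Effective rate on net proceeds: 52,421.66 / 48,810 − 1 = 0.073994 = 7.40%.

7.40%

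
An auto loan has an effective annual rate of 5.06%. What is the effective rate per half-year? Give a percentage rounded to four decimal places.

The per-half-year rate i satisfies (1 + i)^2 = 1 + 0.0506.
i = 1.0506^(1/2) − 1 = 0.0249878 = 2.4988%.

2.4988%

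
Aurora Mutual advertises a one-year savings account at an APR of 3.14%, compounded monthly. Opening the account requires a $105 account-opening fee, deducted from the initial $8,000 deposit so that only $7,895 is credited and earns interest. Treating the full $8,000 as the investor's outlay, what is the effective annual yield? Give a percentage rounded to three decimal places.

1.831%

Value after one year: 7,895 × (1 + 0.0314/12)^12 = 7,895 × 1.031856 = $8,146.50.
Effective yield on the $8,000 outlay: 8,146.50 / 8,000 − 1 = 0.018313 = 1.831%.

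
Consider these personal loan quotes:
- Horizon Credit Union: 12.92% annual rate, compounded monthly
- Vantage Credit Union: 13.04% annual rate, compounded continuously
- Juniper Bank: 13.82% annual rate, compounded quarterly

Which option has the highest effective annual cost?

Horizon Credit Union: (1 + 0.1292/12)^12 − 1 = 13.713%
Vantage Credit Union: e^0.1304 − 1 = 13.928%
Juniper Bank: (1 + 0.1382/4)^4 − 1 = 14.553%
The highest effective annual rate is Juniper Bank at 14.553%.

Juniper Bank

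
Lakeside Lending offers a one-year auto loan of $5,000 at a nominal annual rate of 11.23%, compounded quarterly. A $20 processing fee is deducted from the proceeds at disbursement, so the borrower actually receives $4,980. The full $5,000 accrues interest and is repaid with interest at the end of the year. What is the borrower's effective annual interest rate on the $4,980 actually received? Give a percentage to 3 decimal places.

12.160%

Amount owed after one year: 5,000 × (1 + 0.1123/4)^4 = 5,000 × 1.117118 = $5,585.59.
Effective rate on net proceeds: 5,585.59 / 4,980 − 1 = 0.121605 = 12.160%.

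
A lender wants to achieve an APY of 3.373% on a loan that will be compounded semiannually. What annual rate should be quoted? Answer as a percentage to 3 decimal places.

3.345%

(1 + r/2)^2 − 1 = 0.03373, so 1 + r/2 = 1.03373^(1/2).
r/2 = 0.016725, so r = 0.033450 = 3.345%.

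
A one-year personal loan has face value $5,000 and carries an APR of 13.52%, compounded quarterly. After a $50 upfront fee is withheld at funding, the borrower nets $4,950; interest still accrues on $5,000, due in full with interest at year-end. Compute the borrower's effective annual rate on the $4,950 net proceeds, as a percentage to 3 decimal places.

15.375%

Amount owed after one year: 5,000 × (1 + 0.1352/4)^4 = 5,000 × 1.142210 = $5,711.05.
Effective rate on net proceeds: 5,711.05 / 4,950 − 1 = 0.153748 = 15.375%.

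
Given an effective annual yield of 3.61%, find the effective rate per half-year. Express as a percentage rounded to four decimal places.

The per-half-year rate i satisfies (1 + i)^2 = 1 + 0.0361.
i = 1.0361^(1/2) − 1 = 0.0178900 = 1.7890%.

1.7890%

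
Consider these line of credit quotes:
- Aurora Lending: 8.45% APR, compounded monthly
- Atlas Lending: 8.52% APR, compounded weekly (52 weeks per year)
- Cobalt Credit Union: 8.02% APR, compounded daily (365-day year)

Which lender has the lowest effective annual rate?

Cobalt Credit Union

Aurora Lending: (1 + 0.0845/12)^12 − 1 = 8.785%
Atlas Lending: (1 + 0.0852/52)^52 − 1 = 8.886%
Cobalt Credit Union: (1 + 0.0802/365)^365 − 1 = 8.349%
The lowest effective annual rate is Cobalt Credit Union at 8.349%.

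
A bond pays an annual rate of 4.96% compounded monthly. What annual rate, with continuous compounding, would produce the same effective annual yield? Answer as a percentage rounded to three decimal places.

EAR = (1 + 0.0496/12)^12 − 1 = 0.050743.
Equivalent continuous rate: r = ln(1 + 0.050743) = 0.049498 = 4.950%.

4.950%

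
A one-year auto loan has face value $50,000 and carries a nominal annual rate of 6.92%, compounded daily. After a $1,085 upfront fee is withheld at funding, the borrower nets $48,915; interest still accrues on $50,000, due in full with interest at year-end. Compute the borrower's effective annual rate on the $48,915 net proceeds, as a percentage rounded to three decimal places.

Amount owed after one year: 50,000 × (1 + 0.0692/365)^365 = 50,000 × 1.071643 = $53,582.17.
Effective rate on net proceeds: 53,582.17 / 48,915 − 1 = 0.095414 = 9.541%.

9.541%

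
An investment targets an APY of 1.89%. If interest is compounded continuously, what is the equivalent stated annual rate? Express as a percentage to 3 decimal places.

1.872%

Continuous: nominal r satisfies e^r − 1 = 0.0189.
r = ln(1 + 0.0189) = ln(1.0189) = 0.018724 = 1.872%.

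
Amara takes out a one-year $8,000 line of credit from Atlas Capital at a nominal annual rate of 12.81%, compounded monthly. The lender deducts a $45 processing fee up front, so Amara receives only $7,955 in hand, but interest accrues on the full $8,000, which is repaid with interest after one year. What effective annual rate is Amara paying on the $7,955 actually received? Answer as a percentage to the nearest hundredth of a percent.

14.23%

Amount owed after one year: 8,000 × (1 + 0.1281/12)^12 = 8,000 × 1.135895 = $9,087.16.
Effective rate on net proceeds: 9,087.16 / 7,955 − 1 = 0.142321 = 14.23%.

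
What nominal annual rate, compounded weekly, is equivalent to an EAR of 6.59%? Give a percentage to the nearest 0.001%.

(1 + r/52)^52 − 1 = 0.0659, so 1 + r/52 = 1.0659^(1/52).
r/52 = 0.001228, so r = 0.063859 = 6.386%.

6.386%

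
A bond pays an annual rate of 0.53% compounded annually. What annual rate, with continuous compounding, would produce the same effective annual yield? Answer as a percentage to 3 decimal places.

0.529%

Compounded annually, EAR = nominal = 0.005300.
Equivalent continuous rate: r = ln(1 + 0.005300) = 0.005286 = 0.529%.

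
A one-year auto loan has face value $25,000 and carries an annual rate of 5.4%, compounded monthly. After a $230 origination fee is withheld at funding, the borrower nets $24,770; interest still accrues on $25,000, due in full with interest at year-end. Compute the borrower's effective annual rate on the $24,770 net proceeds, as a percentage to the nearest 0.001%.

6.516%

Amount owed after one year: 25,000 × (1 + 0.054/12)^12 = 25,000 × 1.055357 = $26,383.92.
Effective rate on net proceeds: 26,383.92 / 24,770 − 1 = 0.065156 = 6.516%.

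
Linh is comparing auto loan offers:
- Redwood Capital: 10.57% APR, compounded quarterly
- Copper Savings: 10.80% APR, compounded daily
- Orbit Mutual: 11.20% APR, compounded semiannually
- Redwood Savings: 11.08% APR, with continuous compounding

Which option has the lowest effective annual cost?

Redwood Capital

Redwood Capital: (1 + 0.1057/4)^4 − 1 = 10.996%
Copper Savings: (1 + 0.1080/365)^365 − 1 = 11.403%
Orbit Mutual: (1 + 0.1120/2)^2 − 1 = 11.514%
Redwood Savings: e^0.1108 − 1 = 11.717%
The lowest effective annual rate is Redwood Capital at 10.996%.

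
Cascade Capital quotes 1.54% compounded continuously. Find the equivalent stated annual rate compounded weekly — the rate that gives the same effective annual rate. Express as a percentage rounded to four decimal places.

EAR under continuous compounding: e^0.0154 − 1 = 0.015519.
Solve (1 + r/52)^52 = 1.015519: r/52 = 1.015519^(1/52) − 1 = 0.000296, so r = 0.015402 = 1.5402%.

1.5402%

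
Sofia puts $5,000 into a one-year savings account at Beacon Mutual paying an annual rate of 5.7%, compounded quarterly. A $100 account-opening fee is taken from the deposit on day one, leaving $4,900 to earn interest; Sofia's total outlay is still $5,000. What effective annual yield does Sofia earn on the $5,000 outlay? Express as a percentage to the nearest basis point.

3.71%

Value after one year: 4,900 × (1 + 0.057/4)^4 = 4,900 × 1.058230 = $5,185.33.
Effective yield on the $5,000 outlay: 5,185.33 / 5,000 − 1 = 0.037065 = 3.71%.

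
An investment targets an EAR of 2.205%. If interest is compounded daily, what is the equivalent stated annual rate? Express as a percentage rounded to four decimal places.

(1 + r/365)^365 − 1 = 0.02205, so 1 + r/365 = 1.02205^(1/365).
r/365 = 0.000060, so r = 0.021811 = 2.1811%.

2.1811%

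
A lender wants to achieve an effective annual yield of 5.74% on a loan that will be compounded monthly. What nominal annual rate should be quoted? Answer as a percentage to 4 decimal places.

5.5943%

(1 + r/12)^12 − 1 = 0.0574, so 1 + r/12 = 1.0574^(1/12).
r/12 = 0.004662, so r = 0.055943 = 5.5943%.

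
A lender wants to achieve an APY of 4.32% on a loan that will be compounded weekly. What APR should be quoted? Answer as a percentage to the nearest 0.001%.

4.231%

(1 + r/52)^52 − 1 = 0.0432, so 1 + r/52 = 1.0432^(1/52).
r/52 = 0.000814, so r = 0.042310 = 4.231%.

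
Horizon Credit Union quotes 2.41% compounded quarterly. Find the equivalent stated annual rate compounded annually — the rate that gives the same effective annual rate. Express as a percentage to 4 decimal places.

EAR = (1 + 0.0241/4)^4 − 1 = 0.024319.
Compounded annually, the equivalent nominal rate is the EAR itself: 2.4319%.

2.4319%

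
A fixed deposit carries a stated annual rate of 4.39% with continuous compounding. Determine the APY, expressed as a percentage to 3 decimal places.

With continuous compounding, EAR = e^0.0439 − 1.
e^0.0439 = 1.044878, so EAR = 0.044878 = 4.488%.

4.488%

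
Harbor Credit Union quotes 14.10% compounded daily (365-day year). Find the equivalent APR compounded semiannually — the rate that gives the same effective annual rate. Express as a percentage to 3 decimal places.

14.606%

EAR = (1 + 0.1410/365)^365 − 1 = 0.151393.
Solve (1 + r/2)^2 = 1.151393: r/2 = 1.151393^(1/2) − 1 = 0.073030, so r = 0.146060 = 14.606%.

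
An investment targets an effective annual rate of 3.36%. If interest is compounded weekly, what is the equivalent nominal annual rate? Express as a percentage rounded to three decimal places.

(1 + r/52)^52 − 1 = 0.0336, so 1 + r/52 = 1.0336^(1/52).
r/52 = 0.000636, so r = 0.033058 = 3.306%.

3.306%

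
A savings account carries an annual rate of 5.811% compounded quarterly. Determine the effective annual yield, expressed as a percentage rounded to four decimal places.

EAR = (1 + 0.05811/4)^4 − 1.
= 1.059389 − 1 = 5.9389%.

5.9389%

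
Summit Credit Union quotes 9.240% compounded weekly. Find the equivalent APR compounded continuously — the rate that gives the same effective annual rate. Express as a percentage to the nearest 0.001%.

9.232%

EAR = (1 + 0.09240/52)^52 − 1 = 0.096714.
Equivalent continuous rate: r = ln(1 + 0.096714) = 0.092318 = 9.232%.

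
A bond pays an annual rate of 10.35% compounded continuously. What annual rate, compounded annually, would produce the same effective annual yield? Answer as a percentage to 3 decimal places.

EAR under continuous compounding: e^0.1035 − 1 = 0.109046.
Compounded annually, the equivalent nominal rate is the EAR itself: 10.905%.

10.905%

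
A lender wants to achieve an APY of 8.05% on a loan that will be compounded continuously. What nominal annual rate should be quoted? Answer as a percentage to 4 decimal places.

7.7424%

Continuous: nominal r satisfies e^r − 1 = 0.0805.
r = ln(1 + 0.0805) = ln(1.0805) = 0.077424 = 7.7424%.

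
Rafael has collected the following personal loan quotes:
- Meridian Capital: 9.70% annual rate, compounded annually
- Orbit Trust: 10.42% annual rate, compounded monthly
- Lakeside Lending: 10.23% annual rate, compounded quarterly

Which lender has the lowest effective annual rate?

Meridian Capital

Meridian Capital: compounded annually, EAR = 9.700%
Orbit Trust: (1 + 0.1042/12)^12 − 1 = 10.932%
Lakeside Lending: (1 + 0.1023/4)^4 − 1 = 10.629%
The lowest effective annual rate is Meridian Capital at 9.700%.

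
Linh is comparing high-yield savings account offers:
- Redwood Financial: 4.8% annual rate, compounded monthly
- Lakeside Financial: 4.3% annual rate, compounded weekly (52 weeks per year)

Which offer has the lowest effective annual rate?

Redwood Financial: (1 + 0.048/12)^12 − 1 = 4.907%
Lakeside Financial: (1 + 0.043/52)^52 − 1 = 4.392%
The lowest effective annual rate is Lakeside Financial at 4.392%.

Lakeside Financial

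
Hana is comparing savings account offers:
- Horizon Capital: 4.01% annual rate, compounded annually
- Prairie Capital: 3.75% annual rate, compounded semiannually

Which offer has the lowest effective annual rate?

Prairie Capital

Horizon Capital: compounded annually, EAR = 4.010%
Prairie Capital: (1 + 0.0375/2)^2 − 1 = 3.785%
The lowest effective annual rate is Prairie Capital at 3.785%.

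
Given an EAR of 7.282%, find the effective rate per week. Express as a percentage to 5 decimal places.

0.13527%

The per-week rate i satisfies (1 + i)^52 = 1 + 0.07282.
i = 1.07282^(1/52) − 1 = 0.0013527 = 0.13527%.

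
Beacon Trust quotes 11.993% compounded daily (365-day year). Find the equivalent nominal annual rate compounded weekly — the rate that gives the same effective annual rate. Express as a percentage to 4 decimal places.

EAR = (1 + 0.11993/365)^365 − 1 = 0.127396.
Solve (1 + r/52)^52 = 1.127396: r/52 = 1.127396^(1/52) − 1 = 0.002309, so r = 0.120049 = 12.0049%.

12.0049%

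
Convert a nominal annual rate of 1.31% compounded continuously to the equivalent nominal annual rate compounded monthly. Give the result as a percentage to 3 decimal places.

1.311%

EAR under continuous compounding: e^0.0131 − 1 = 0.013186.
Solve (1 + r/12)^12 = 1.013186: r/12 = 1.013186^(1/12) − 1 = 0.001092, so r = 0.013107 = 1.311%.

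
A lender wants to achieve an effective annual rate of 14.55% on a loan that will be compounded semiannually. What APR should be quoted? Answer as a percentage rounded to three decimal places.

14.056%

(1 + r/2)^2 − 1 = 0.1455, so 1 + r/2 = 1.1455^(1/2).
r/2 = 0.070280, so r = 0.140561 = 14.056%.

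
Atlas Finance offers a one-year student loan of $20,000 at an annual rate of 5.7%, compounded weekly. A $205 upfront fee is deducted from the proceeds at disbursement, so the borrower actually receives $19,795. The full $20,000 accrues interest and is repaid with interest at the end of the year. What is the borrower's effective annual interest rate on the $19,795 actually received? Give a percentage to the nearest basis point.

6.96%

Amount owed after one year: 20,000 × (1 + 0.057/52)^52 = 20,000 × 1.058623 = $21,172.46.
Effective rate on net proceeds: 21,172.46 / 19,795 − 1 = 0.069586 = 6.96%.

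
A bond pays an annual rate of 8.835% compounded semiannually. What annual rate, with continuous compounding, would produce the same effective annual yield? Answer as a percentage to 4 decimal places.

8.6454%

EAR = (1 + 0.08835/2)^2 − 1 = 0.090301.
Equivalent continuous rate: r = ln(1 + 0.090301) = 0.086454 = 8.6454%.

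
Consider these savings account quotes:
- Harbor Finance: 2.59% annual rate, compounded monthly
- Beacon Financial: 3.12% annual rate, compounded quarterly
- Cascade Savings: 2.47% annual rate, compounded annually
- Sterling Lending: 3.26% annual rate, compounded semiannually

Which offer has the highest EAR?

Sterling Lending

Harbor Finance: (1 + 0.0259/12)^12 − 1 = 2.621%
Beacon Financial: (1 + 0.0312/4)^4 − 1 = 3.157%
Cascade Savings: compounded annually, EAR = 2.470%
Sterling Lending: (1 + 0.0326/2)^2 − 1 = 3.287%
The highest effective annual rate is Sterling Lending at 3.287%.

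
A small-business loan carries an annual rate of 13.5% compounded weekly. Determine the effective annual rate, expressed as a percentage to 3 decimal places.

14.434%

EAR = (1 + 0.135/52)^52 − 1.
= 1.144337 − 1 = 14.434%.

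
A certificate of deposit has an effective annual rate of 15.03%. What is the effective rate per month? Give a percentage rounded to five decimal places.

The per-month rate i satisfies (1 + i)^12 = 1 + 0.1503.
i = 1.1503^(1/12) − 1 = 0.0117369 = 1.17369%.

1.17369%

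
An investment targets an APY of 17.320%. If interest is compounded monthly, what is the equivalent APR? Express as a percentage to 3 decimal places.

(1 + r/12)^12 − 1 = 0.17320, so 1 + r/12 = 1.17320^(1/12).
r/12 = 0.013400, so r = 0.160803 = 16.080%.

16.080%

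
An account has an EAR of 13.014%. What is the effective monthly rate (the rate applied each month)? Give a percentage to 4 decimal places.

The per-month rate i satisfies (1 + i)^12 = 1 + 0.13014.
i = 1.13014^(1/12) − 1 = 0.0102473 = 1.0247%.

1.0247%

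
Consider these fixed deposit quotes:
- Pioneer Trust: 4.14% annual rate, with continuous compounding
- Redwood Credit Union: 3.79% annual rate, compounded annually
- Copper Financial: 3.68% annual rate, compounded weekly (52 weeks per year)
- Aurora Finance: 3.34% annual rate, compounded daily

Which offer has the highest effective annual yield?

Pioneer Trust

Pioneer Trust: e^0.0414 − 1 = 4.227%
Redwood Credit Union: compounded annually, EAR = 3.790%
Copper Financial: (1 + 0.0368/52)^52 − 1 = 3.747%
Aurora Finance: (1 + 0.0334/365)^365 − 1 = 3.396%
The highest effective annual rate is Pioneer Trust at 4.227%.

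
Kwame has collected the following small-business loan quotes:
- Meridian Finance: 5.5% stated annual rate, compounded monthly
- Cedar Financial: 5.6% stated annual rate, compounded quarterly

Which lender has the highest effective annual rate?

Meridian Finance: (1 + 0.055/12)^12 − 1 = 5.641%
Cedar Financial: (1 + 0.056/4)^4 − 1 = 5.719%
The highest effective annual rate is Cedar Financial at 5.719%.

Cedar Financial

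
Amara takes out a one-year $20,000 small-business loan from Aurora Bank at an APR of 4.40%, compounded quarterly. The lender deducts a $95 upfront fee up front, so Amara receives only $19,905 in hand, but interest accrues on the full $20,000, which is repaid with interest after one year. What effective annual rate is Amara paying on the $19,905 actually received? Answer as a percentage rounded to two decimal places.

Amount owed after one year: 20,000 × (1 + 0.0440/4)^4 = 20,000 × 1.044731 = $20,894.63.
Effective rate on net proceeds: 20,894.63 / 19,905 − 1 = 0.049717 = 4.97%.

4.97%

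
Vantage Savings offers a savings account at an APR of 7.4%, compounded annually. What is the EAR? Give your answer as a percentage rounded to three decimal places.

7.400%

Annual compounding means the effective rate equals the nominal rate: 7.400%.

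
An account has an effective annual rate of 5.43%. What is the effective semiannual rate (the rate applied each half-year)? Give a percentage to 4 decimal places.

The per-half-year rate i satisfies (1 + i)^2 = 1 + 0.0543.
i = 1.0543^(1/2) − 1 = 0.0267911 = 2.6791%.

2.6791%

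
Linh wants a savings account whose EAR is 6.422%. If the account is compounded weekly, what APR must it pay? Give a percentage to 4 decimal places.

6.2279%

(1 + r/52)^52 − 1 = 0.06422, so 1 + r/52 = 1.06422^(1/52).
r/52 = 0.001198, so r = 0.062279 = 6.2279%.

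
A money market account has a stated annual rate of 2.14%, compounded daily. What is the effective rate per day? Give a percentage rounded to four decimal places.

With a nominal annual rate compounded daily, the periodic rate is the nominal rate divided by 365.
i = 0.0214 / 365 = 0.0000586 = 0.0059%.

0.0059%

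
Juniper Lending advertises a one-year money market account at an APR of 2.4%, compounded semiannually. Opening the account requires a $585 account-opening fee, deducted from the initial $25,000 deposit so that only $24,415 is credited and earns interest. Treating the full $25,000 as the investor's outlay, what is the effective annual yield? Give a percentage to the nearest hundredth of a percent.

0.02%

Value after one year: 24,415 × (1 + 0.024/2)^2 = 24,415 × 1.024144 = $25,004.48.
Effective yield on the $25,000 outlay: 25,004.48 / 25,000 − 1 = 0.000179 = 0.02%.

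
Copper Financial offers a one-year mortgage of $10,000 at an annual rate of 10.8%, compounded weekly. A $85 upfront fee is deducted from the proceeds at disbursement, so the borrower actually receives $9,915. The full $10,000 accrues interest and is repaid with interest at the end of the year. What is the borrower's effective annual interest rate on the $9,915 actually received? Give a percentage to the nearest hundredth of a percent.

12.35%

Amount owed after one year: 10,000 × (1 + 0.108/52)^52 = 10,000 × 1.113923 = $11,139.23.
Effective rate on net proceeds: 11,139.23 / 9,915 − 1 = 0.123472 = 12.35%.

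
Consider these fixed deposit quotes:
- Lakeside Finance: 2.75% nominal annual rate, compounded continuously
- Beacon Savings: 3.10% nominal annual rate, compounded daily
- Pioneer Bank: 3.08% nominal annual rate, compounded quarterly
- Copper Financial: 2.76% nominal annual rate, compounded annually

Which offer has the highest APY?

Lakeside Finance: e^0.0275 − 1 = 2.788%
Beacon Savings: (1 + 0.0310/365)^365 − 1 = 3.148%
Pioneer Bank: (1 + 0.0308/4)^4 − 1 = 3.116%
Copper Financial: compounded annually, EAR = 2.760%
The highest effective annual rate is Beacon Savings at 3.148%.

Beacon Savings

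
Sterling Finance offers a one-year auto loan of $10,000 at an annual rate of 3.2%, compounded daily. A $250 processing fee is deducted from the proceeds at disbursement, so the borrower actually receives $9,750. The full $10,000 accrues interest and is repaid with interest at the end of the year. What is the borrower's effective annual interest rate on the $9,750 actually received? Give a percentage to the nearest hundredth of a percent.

5.90%

Amount owed after one year: 10,000 × (1 + 0.032/365)^365 = 10,000 × 1.032516 = $10,325.16.
Effective rate on net proceeds: 10,325.16 / 9,750 − 1 = 0.058991 = 5.90%.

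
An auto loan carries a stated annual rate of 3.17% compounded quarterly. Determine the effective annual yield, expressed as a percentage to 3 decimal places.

3.208%

EAR = (1 + 0.0317/4)^4 − 1.
= (1 + 0.007925)^4 − 1 = 1.032079 − 1 = 3.208%.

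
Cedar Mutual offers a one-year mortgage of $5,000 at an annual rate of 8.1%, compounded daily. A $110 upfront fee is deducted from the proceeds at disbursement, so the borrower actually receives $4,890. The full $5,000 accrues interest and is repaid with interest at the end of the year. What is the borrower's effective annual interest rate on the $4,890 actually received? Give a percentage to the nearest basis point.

Amount owed after one year: 5,000 × (1 + 0.081/365)^365 = 5,000 × 1.084361 = $5,421.81.
Effective rate on net proceeds: 5,421.81 / 4,890 − 1 = 0.108754 = 10.88%.

10.88%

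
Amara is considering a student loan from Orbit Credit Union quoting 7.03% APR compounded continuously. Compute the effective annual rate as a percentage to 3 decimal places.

7.283%

With continuous compounding, EAR = e^0.0703 − 1.
e^0.0703 = 1.072830, so EAR = 0.072830 = 7.283%.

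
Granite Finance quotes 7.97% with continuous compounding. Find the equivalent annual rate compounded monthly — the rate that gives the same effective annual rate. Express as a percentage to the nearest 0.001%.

7.997%

EAR under continuous compounding: e^0.0797 − 1 = 0.082962.
Solve (1 + r/12)^12 = 1.082962: r/12 = 1.082962^(1/12) − 1 = 0.006664, so r = 0.079965 = 7.997%.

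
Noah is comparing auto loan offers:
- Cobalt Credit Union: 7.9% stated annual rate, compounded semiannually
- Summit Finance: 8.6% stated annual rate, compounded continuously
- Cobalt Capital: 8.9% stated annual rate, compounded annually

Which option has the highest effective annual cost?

Summit Finance

Cobalt Credit Union: (1 + 0.079/2)^2 − 1 = 8.056%
Summit Finance: e^0.086 − 1 = 8.981%
Cobalt Capital: compounded annually, EAR = 8.900%
The highest effective annual rate is Summit Finance at 8.981%.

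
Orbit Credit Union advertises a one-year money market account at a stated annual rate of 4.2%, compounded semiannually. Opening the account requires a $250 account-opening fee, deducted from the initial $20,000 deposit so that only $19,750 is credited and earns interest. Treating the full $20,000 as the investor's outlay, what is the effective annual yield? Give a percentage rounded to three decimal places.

2.941%

Value after one year: 19,750 × (1 + 0.042/2)^2 = 19,750 × 1.042441 = $20,588.21.
Effective yield on the $20,000 outlay: 20,588.21 / 20,000 − 1 = 0.029410 = 2.941%.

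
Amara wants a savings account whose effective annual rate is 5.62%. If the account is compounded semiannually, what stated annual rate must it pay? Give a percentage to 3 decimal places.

5.543%

(1 + r/2)^2 − 1 = 0.0562, so 1 + r/2 = 1.0562^(1/2).
r/2 = 0.027716, so r = 0.055432 = 5.543%.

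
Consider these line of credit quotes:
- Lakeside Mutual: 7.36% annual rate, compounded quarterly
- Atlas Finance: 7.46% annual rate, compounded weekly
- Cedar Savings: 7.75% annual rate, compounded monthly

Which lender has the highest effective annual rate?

Lakeside Mutual: (1 + 0.0736/4)^4 − 1 = 7.566%
Atlas Finance: (1 + 0.0746/52)^52 − 1 = 7.740%
Cedar Savings: (1 + 0.0775/12)^12 − 1 = 8.031%
The highest effective annual rate is Cedar Savings at 8.031%.

Cedar Savings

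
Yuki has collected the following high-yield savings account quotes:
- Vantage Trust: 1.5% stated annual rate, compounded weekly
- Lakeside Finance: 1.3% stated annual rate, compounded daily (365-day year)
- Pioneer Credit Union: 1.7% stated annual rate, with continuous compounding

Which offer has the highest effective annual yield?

Pioneer Credit Union

Vantage Trust: (1 + 0.015/52)^52 − 1 = 1.511%
Lakeside Finance: (1 + 0.013/365)^365 − 1 = 1.308%
Pioneer Credit Union: e^0.017 − 1 = 1.715%
The highest effective annual rate is Pioneer Credit Union at 1.715%.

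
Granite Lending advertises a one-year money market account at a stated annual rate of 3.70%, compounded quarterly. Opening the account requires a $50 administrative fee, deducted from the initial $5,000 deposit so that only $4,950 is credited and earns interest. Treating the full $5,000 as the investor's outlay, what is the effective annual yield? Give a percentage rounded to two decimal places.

2.71%

Value after one year: 4,950 × (1 + 0.0370/4)^4 = 4,950 × 1.037517 = $5,135.71.
Effective yield on the $5,000 outlay: 5,135.71 / 5,000 − 1 = 0.027141 = 2.71%.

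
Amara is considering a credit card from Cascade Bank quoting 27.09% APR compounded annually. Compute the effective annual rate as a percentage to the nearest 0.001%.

Annual compounding means the effective rate equals the nominal rate: 27.090%.

27.090%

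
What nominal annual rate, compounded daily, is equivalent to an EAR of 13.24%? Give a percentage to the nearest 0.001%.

(1 + r/365)^365 − 1 = 0.1324, so 1 + r/365 = 1.1324^(1/365).
r/365 = 0.000341, so r = 0.124360 = 12.436%.

12.436%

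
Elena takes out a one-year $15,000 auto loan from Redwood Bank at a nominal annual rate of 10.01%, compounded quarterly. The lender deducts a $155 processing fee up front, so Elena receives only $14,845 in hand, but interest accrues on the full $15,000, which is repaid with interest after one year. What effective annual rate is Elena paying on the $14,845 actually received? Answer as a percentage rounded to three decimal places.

Amount owed after one year: 15,000 × (1 + 0.1001/4)^4 = 15,000 × 1.103921 = $16,558.81.
Effective rate on net proceeds: 16,558.81 / 14,845 − 1 = 0.115447 = 11.545%.

11.545%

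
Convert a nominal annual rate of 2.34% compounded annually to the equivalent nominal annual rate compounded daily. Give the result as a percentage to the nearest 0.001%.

Compounded annually, EAR = nominal = 0.023400.
Solve (1 + r/365)^365 = 1.023400: r/365 = 1.023400^(1/365) − 1 = 0.000063, so r = 0.023131 = 2.313%.

2.313%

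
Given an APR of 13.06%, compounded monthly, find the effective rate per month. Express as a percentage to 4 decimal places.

With a nominal annual rate compounded monthly, the periodic rate is the nominal rate divided by 12.
i = 0.1306 / 12 = 0.0108833 = 1.0883%.

1.0883%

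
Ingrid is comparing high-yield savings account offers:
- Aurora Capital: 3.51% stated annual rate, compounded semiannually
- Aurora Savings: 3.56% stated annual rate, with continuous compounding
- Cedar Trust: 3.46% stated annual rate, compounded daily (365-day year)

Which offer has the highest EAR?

Aurora Capital: (1 + 0.0351/2)^2 − 1 = 3.541%
Aurora Savings: e^0.0356 − 1 = 3.624%
Cedar Trust: (1 + 0.0346/365)^365 − 1 = 3.520%
The highest effective annual rate is Aurora Savings at 3.624%.

Aurora Savings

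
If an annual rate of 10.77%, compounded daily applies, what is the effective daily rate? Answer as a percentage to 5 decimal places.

With a nominal annual rate compounded daily, the periodic rate is the nominal rate divided by 365.
i = 0.1077 / 365 = 0.0002951 = 0.02951%.

0.02951%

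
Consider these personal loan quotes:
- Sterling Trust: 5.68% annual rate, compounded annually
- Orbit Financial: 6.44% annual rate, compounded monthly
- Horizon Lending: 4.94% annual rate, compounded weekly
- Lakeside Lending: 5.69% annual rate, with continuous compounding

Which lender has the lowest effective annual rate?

Horizon Lending

Sterling Trust: compounded annually, EAR = 5.680%
Orbit Financial: (1 + 0.0644/12)^12 − 1 = 6.634%
Horizon Lending: (1 + 0.0494/52)^52 − 1 = 5.062%
Lakeside Lending: e^0.0569 − 1 = 5.855%
The lowest effective annual rate is Horizon Lending at 5.062%.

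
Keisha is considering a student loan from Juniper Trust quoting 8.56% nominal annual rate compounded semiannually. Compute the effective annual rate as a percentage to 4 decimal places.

8.7432%

EAR = (1 + 0.0856/2)^2 − 1.
= (1 + 0.042800)^2 − 1 = 1.087432 − 1 = 8.7432%.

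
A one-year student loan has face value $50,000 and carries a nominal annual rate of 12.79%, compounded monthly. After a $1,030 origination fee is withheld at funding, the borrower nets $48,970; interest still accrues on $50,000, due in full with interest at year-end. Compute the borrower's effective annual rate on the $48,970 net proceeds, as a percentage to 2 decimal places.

Amount owed after one year: 50,000 × (1 + 0.1279/12)^12 = 50,000 × 1.135670 = $56,783.52.
Effective rate on net proceeds: 56,783.52 / 48,970 − 1 = 0.159557 = 15.96%.

15.96%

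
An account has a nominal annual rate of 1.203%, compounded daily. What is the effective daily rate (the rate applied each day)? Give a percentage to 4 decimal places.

With a nominal annual rate compounded daily, the periodic rate is the nominal rate divided by 365.
i = 0.01203 / 365 = 0.0000330 = 0.0033%.

0.0033%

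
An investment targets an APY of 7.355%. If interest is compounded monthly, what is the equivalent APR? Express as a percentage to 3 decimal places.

7.118%

(1 + r/12)^12 − 1 = 0.07355, so 1 + r/12 = 1.07355^(1/12).
r/12 = 0.005932, so r = 0.071181 = 7.118%.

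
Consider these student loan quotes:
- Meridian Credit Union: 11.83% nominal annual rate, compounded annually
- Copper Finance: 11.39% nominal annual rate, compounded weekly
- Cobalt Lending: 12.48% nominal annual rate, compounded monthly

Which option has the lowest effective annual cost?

Meridian Credit Union

Meridian Credit Union: compounded annually, EAR = 11.830%
Copper Finance: (1 + 0.1139/52)^52 − 1 = 12.050%
Cobalt Lending: (1 + 0.1248/12)^12 − 1 = 13.219%
The lowest effective annual rate is Meridian Credit Union at 11.830%.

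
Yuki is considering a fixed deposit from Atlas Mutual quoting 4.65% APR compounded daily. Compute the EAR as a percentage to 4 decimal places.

4.7595%

EAR = (1 + 0.0465/365)^365 − 1.
= (1 + 0.000127)^365 − 1 = 1.047595 − 1 = 4.7595%.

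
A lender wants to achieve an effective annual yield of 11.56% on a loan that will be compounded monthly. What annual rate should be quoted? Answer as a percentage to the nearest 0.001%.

(1 + r/12)^12 − 1 = 0.1156, so 1 + r/12 = 1.1156^(1/12).
r/12 = 0.009158, so r = 0.109893 = 10.989%.

10.989%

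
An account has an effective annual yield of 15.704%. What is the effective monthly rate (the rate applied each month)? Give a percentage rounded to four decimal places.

1.2230%

The per-month rate i satisfies (1 + i)^12 = 1 + 0.15704.
i = 1.15704^(1/12) − 1 = 0.0122296 = 1.2230%.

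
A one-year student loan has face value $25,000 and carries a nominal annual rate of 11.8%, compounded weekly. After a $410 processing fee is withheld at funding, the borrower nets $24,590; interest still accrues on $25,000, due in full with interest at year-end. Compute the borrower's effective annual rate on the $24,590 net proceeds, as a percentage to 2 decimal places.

Amount owed after one year: 25,000 × (1 + 0.118/52)^52 = 25,000 × 1.125094 = $28,127.34.
Effective rate on net proceeds: 28,127.34 / 24,590 − 1 = 0.143853 = 14.39%.

14.39%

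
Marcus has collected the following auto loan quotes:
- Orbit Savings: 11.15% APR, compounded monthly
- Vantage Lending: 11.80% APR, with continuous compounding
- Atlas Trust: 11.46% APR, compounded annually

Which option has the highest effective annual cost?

Vantage Lending

Orbit Savings: (1 + 0.1115/12)^12 − 1 = 11.738%
Vantage Lending: e^0.1180 − 1 = 12.524%
Atlas Trust: compounded annually, EAR = 11.460%
The highest effective annual rate is Vantage Lending at 12.524%.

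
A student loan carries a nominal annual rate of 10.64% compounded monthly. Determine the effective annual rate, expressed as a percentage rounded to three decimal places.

11.175%

EAR = (1 + 0.1064/12)^12 − 1.
= 1.111745 − 1 = 11.175%.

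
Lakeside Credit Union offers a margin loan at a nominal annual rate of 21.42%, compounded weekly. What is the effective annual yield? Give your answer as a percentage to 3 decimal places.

EAR = (1 + 0.2142/52)^52 − 1.
= 1.238325 − 1 = 23.833%.

23.833%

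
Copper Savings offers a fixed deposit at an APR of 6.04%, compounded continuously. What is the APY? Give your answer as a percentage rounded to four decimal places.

6.2261%

With continuous compounding, EAR = e^0.0604 − 1.
e^0.0604 = 1.062261, so EAR = 0.062261 = 6.2261%.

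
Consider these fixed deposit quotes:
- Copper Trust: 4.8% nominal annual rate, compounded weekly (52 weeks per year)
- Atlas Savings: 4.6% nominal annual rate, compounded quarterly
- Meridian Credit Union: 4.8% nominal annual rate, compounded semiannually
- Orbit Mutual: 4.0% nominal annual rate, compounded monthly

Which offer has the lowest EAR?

Orbit Mutual

Copper Trust: (1 + 0.048/52)^52 − 1 = 4.915%
Atlas Savings: (1 + 0.046/4)^4 − 1 = 4.680%
Meridian Credit Union: (1 + 0.048/2)^2 − 1 = 4.858%
Orbit Mutual: (1 + 0.040/12)^12 − 1 = 4.074%
The lowest effective annual rate is Orbit Mutual at 4.074%.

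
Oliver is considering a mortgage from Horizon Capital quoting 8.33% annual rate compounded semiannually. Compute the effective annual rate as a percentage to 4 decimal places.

8.5035%

EAR = (1 + 0.0833/2)^2 − 1.
= 1.085035 − 1 = 8.5035%.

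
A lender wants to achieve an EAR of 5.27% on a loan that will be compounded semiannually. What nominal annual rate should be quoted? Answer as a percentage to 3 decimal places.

(1 + r/2)^2 − 1 = 0.0527, so 1 + r/2 = 1.0527^(1/2).
r/2 = 0.026012, so r = 0.052023 = 5.202%.

5.202%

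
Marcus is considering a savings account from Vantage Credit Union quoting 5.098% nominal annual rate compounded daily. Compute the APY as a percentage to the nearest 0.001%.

EAR = (1 + 0.05098/365)^365 − 1.
= (1 + 0.000140)^365 − 1 = 1.052298 − 1 = 5.230%.

5.230%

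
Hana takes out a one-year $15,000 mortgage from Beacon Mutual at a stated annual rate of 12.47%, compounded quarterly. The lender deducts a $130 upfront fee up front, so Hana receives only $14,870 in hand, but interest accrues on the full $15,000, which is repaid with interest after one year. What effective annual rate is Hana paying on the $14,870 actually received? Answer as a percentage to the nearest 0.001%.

14.054%

Amount owed after one year: 15,000 × (1 + 0.1247/4)^4 = 15,000 × 1.130653 = $16,959.80.
Effective rate on net proceeds: 16,959.80 / 14,870 − 1 = 0.140538 = 14.054%.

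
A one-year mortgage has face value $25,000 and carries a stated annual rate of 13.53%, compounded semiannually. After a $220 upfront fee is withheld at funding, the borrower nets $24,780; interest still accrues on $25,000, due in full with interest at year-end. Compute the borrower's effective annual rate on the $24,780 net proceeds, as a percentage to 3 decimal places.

Amount owed after one year: 25,000 × (1 + 0.1353/2)^2 = 25,000 × 1.139877 = $28,496.91.
Effective rate on net proceeds: 28,496.91 / 24,780 − 1 = 0.149996 = 15.000%.

15.000%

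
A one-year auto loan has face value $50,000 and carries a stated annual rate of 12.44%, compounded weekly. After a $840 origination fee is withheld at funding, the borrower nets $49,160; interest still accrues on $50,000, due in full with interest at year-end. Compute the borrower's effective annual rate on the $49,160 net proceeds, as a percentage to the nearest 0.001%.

Amount owed after one year: 50,000 × (1 + 0.1244/52)^52 = 50,000 × 1.132301 = $56,615.03.
Effective rate on net proceeds: 56,615.03 / 49,160 − 1 = 0.151648 = 15.165%.

15.165%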